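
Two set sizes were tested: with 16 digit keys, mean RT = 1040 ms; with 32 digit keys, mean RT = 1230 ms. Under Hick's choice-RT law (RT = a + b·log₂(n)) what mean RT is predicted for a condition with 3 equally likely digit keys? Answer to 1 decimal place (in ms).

581.1 ms

With log₂ n on the abscissa the relation is linear; from the two conditions:
  b = (1230 − 1040) / (log₂ 32 − log₂ 16) = 190 / (5 − 4) = 190.000 ms/bit
  a = 1040 − 190.000 × 4 = 280.000 ms
Then RT(3) = 280.000 + 190.000 × log₂ 3 = 280.000 + 190.000 × 1.5850 ≈ 581.143 ms.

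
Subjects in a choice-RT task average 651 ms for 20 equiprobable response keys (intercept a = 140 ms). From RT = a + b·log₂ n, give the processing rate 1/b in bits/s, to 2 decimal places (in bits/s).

b = (651 − 140)/log₂ 20 = 511/4.3219 = 118.234 ms per bit = 0.11823 s/bit; the reciprocal is 8.458 bits/s.

8.46 bits/s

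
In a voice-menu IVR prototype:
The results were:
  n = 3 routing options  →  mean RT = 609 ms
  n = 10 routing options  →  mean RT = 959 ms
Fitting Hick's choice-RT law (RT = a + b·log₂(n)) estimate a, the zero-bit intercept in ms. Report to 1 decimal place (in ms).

The slope on a log₂ axis is (959 − 609) / (3.3219 − 1.5850) = 201.501 ms/bit.
a = RT₁ − b·log₂ n₁ = 609 − 201.501 × 1.5850 = 289.629 ms.

289.6 ms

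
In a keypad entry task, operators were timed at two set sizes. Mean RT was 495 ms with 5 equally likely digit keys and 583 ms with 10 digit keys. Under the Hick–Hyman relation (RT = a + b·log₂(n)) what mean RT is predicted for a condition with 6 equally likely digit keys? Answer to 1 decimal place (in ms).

518.1 ms

Fit slope and intercept:
  b = (583 − 495) / (log₂ 10 − log₂ 5) = 88 / (3.3219 − 2.3219) = 88.000 ms/bit
  a = 495 − 88.000 × 2.3219 = 290.670 ms
Then RT(6) = 290.670 + 88.000 × log₂ 6 = 290.670 + 88.000 × 2.5850 ≈ 518.147 ms.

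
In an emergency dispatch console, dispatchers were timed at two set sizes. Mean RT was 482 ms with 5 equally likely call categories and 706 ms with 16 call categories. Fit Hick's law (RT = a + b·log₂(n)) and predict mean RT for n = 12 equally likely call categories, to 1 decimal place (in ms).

RT is linear in log₂ n, so two points fix the line:
  b = (706 − 482) / (log₂ 16 − log₂ 5) = 224 / (4 − 2.3219) = 133.487 ms/bit
  a = 482 − 133.487 × 2.3219 = 172.054 ms
Then RT(12) = 172.054 + 133.487 × log₂ 12 = 172.054 + 133.487 × 3.5850 ≈ 650.598 ms.

650.6 ms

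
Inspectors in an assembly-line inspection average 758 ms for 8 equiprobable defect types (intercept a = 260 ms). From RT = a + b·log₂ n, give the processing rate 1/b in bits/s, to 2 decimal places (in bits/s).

Choice component = 758 − 260 = 498 ms over log₂(8) = 3 bits.
b = 498 / 3 = 166.000 ms/bit, so 1/b = 6.024 bits/s.

6.02 bits/s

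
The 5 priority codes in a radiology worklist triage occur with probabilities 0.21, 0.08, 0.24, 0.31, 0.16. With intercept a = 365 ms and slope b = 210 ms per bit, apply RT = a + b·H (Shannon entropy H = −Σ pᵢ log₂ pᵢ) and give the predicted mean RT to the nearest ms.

828 ms

Entropy contributions −pᵢ log₂ pᵢ: 0.4728, 0.2915, 0.4941, 0.5238, 0.4230; sum H = 2.2053 bits.
RT = a + bH = 365 + 210·2.2053 = 828.11 ms.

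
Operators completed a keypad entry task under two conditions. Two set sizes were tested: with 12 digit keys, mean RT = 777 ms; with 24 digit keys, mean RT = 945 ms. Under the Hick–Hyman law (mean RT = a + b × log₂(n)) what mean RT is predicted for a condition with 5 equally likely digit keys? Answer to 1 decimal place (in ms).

Fit slope and intercept:
  b = (945 − 777) / (log₂ 24 − log₂ 12) = 168 / (4.5850 − 3.5850) = 168.000 ms/bit
  a = 777 − 168.000 × 3.5850 = 174.726 ms
Then RT(5) = 174.726 + 168.000 × log₂ 5 = 174.726 + 168.000 × 2.3219 ≈ 564.810 ms.

564.8 ms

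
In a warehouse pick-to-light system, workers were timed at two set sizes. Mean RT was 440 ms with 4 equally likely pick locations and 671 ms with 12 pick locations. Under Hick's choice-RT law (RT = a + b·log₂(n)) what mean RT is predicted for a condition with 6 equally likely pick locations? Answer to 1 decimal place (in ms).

525.3 ms

Solve the two-equation system in a and b:
  b = (671 − 440) / (log₂ 12 − log₂ 4) = 231 / (3.5850 − 2) = 145.745 ms/bit
  a = 440 − 145.745 × 2 = 148.510 ms
Then RT(6) = 148.510 + 145.745 × log₂ 6 = 148.510 + 145.745 × 2.5850 ≈ 525.255 ms.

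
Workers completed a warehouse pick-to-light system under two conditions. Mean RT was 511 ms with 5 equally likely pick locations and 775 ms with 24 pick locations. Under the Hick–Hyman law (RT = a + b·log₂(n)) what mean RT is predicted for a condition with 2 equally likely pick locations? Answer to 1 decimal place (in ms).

356.8 ms

Solve the two-equation system in a and b:
  b = (775 − 511) / (log₂ 24 − log₂ 5) = 264 / (4.5850 − 2.3219) = 116.658 ms/bit
  a = 511 − 116.658 × 2.3219 = 240.130 ms
Then RT(2) = 240.130 + 116.658 × log₂ 2 = 240.130 + 116.658 × 1 ≈ 356.787 ms.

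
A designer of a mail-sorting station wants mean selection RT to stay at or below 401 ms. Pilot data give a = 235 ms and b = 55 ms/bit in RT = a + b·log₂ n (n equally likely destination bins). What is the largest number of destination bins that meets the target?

Set 235 + 55·log₂ n ≤ 401 → log₂ n ≤ (401 − 235)/55 = 3.0182.
So n ≤ 2^3.0182 = 8.101; the largest integer n is 8.

8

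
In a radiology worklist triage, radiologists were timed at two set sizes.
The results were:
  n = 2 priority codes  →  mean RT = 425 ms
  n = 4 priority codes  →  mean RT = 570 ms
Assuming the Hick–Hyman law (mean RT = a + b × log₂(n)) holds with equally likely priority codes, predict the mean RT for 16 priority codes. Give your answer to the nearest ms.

RT is linear in log₂ n, so two points fix the line:
  b = (570 − 425) / (log₂ 4 − log₂ 2) = 145 / (2 − 1) = 145 ms/bit
  a = 425 − 145 × 1 = 280 ms
Then RT(16) = 280 + 145 × log₂ 16 = 280 + 145 × 4 ≈ 860.000 ms.

860 ms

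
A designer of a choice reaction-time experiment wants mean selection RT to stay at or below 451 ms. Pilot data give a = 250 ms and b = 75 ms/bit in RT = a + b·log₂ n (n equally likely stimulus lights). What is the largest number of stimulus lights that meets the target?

6

Set 250 + 75·log₂ n ≤ 451 → log₂ n ≤ (451 − 250)/75 = 2.6800.
So n ≤ 2^2.6800 = 6.409; the largest integer n is 6.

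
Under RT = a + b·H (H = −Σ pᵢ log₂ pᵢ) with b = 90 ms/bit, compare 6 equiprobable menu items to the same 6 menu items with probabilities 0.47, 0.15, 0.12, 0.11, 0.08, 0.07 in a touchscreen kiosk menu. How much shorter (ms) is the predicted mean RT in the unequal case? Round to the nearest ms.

Equiprobable entropy H₀ = log₂ 6 = 2.5850 bits.
Skewed entropy H = −Σ pᵢ log₂ pᵢ = 2.1999 bits.
ΔRT = b·(H₀ − H) = 90 × 0.3850 = 34.65 ms.

35 ms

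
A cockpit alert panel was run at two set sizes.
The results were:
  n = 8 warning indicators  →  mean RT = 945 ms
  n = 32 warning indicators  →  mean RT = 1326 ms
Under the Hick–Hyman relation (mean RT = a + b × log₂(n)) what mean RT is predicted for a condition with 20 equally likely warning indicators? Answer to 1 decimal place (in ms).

Fit slope and intercept:
  b = (1326 − 945) / (log₂ 32 − log₂ 8) = 381 / (5 − 3) = 190.500 ms/bit
  a = 945 − 190.500 × 3 = 373.500 ms
Then RT(20) = 373.500 + 190.500 × log₂ 20 = 373.500 + 190.500 × 4.3219 ≈ 1196.827 ms.

1196.8 ms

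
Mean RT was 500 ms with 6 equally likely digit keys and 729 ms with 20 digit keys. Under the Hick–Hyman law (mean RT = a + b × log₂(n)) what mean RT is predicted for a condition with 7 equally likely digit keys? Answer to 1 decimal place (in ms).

Solve the two-equation system in a and b:
  b = (729 − 500) / (log₂ 20 − log₂ 6) = 229 / (4.3219 − 2.5850) = 131.839 ms/bit
  a = 500 − 131.839 × 2.5850 = 159.201 ms
Then RT(7) = 159.201 + 131.839 × log₂ 7 = 159.201 + 131.839 × 2.8074 ≈ 529.320 ms.

529.3 ms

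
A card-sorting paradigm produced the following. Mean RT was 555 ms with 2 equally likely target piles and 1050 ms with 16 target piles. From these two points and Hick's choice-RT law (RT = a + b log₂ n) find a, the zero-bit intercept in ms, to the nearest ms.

390 ms

Slope: b = (1050 − 555) / (log₂ 16 − log₂ 2) = 495/3.0000 = 165 ms/bit.
a = RT₁ − b·log₂ n₁ = 555 − 165 × 1 = 390.000 ms.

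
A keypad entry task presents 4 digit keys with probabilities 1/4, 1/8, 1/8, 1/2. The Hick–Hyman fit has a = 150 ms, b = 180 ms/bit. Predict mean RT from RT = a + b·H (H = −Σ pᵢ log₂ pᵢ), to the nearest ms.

465 ms

Each term −pᵢ log₂ pᵢ: 0.25·2 + 0.125·3 + 0.125·3 + 0.5·1; summed, H = 1.750 bits.
Mean RT = a + bH = 150 + 180·1.750 = 465.00 ms.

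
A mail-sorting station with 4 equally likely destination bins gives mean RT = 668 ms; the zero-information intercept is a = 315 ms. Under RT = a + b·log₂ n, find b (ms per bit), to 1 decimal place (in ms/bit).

176.5 ms/bit

4 alternatives carry log₂ 4 = 2 bits; the choice cost is 668 − 315 = 353 ms, so b = 353/2 = 176.500 ms/bit.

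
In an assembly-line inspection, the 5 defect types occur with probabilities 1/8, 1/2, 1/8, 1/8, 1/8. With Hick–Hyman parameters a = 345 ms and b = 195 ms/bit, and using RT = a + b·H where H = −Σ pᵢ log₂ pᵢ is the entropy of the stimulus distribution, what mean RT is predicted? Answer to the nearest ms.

735 ms

Each term −pᵢ log₂ pᵢ: 0.125·3 + 0.5·1 + 0.125·3 + 0.125·3 + 0.125·3; summed, H = 2.000 bits.
Mean RT = a + bH = 345 + 195·2.000 = 735.00 ms.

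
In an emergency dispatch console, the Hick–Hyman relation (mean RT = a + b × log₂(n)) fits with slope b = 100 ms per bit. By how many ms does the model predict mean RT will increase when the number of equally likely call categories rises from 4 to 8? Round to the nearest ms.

The intercept a cancels: ΔRT = b·(log₂ n₂ − log₂ n₁) = b·log₂(n₂/n₁).
log₂(8) − log₂(4) = log₂(8/4) = log₂(2) = 1.
ΔRT = 100 × 1.0000 = 100.000 ms.

100 ms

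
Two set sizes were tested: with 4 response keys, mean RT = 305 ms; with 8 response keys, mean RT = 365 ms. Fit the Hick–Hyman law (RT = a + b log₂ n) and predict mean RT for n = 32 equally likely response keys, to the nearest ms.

Solve the two-equation system in a and b:
  b = (365 − 305) / (log₂ 8 − log₂ 4) = 60 / (3 − 2) = 60 ms/bit
  a = 305 − 60 × 2 = 185 ms
Then RT(32) = 185 + 60 × log₂ 32 = 185 + 60 × 5 ≈ 485.000 ms.

485 ms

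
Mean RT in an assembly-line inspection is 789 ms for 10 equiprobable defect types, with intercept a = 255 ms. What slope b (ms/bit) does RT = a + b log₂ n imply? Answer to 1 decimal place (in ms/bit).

b = (789 − 255) / log₂(10) = 534 / 3.3219 = 160.750 ms/bit.

160.8 ms/bit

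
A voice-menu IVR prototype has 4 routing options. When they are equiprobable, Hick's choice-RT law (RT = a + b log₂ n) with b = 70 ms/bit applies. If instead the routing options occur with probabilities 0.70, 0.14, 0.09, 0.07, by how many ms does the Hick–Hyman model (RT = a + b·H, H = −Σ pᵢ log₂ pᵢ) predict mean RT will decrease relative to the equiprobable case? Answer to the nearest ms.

The RT saving is b·ΔH. Equiprobable H₀ = log₂(4) = 2.0000 bits; with the given probabilities H = 1.3385 bits.
b·(H₀ − H) = 70 × (2.0000 − 1.3385) = 46.30 ms.

46 ms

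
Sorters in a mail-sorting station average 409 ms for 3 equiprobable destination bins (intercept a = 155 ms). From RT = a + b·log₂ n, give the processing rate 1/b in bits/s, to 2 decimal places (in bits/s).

b = (409 − 155)/log₂ 3 = 254/1.5850 = 160.256 ms per bit = 0.16026 s/bit; the reciprocal is 6.240 bits/s.

6.24 bits/s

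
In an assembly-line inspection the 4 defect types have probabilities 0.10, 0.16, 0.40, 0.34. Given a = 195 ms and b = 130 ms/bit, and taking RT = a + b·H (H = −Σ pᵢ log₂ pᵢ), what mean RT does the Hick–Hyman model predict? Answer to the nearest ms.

431 ms

Entropy contributions −pᵢ log₂ pᵢ: 0.3322, 0.4230, 0.5288, 0.5292; sum H = 1.8132 bits.
RT = a + bH = 195 + 130·1.8132 = 430.71 ms.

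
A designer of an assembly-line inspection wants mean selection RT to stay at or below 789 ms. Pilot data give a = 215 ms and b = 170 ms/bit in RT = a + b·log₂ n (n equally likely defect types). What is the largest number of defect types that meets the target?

Set 215 + 170·log₂ n ≤ 789 → log₂ n ≤ (789 − 215)/170 = 3.3765.
So n ≤ 2^3.3765 = 10.385; the largest integer n is 10.

10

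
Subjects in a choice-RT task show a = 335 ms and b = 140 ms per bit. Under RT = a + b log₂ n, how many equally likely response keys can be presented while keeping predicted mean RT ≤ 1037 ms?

140·log₂ n ≤ 1037 − 335 = 702, giving log₂ n ≤ 5.0143 and n ≤ 32.318. The largest whole number is 32.

32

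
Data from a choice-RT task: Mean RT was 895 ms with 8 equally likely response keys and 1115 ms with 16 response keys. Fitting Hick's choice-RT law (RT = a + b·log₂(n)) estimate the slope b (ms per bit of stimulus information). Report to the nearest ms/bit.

Slope: b = (1115 − 895) / (log₂ 16 − log₂ 8) = 220/1.0000 = 220 ms/bit.

220 ms/bit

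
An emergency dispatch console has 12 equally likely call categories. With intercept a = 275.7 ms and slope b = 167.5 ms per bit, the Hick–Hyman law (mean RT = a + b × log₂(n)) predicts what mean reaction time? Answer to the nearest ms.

log₂(12) = 3.5850 bits, so RT = 275.7 + 167.5 × 3.5850 ≈ 876.181 ms.

876 ms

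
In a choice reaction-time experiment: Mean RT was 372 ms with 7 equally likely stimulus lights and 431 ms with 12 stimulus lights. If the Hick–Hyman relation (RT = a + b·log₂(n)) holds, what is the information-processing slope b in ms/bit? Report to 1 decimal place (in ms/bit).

Slope: b = (431 − 372) / (log₂ 12 − log₂ 7) = 59/0.7776 = 75.874 ms/bit.

75.9 ms/bit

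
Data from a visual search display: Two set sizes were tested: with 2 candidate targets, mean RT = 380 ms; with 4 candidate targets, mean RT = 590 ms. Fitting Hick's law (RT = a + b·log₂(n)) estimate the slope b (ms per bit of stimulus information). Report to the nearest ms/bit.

b = (RT₂ − RT₁)/(log₂ n₂ − log₂ n₁) = (590 − 380)/(2 − 1) = 210 ms/bit.

210 ms/bit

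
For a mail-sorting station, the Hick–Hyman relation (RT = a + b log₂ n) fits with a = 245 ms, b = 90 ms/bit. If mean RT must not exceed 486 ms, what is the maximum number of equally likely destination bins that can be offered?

6

Information budget: (486 − 245)/90 = 2.6778 bits, so n ≤ 2^2.6778 = 6.399 → at most 6.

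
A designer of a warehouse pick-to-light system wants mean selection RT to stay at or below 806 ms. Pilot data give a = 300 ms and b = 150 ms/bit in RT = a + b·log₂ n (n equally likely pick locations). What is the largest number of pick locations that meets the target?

Set 300 + 150·log₂ n ≤ 806 → log₂ n ≤ (806 − 300)/150 = 3.3733.
So n ≤ 2^3.3733 = 10.363; the largest integer n is 10.

10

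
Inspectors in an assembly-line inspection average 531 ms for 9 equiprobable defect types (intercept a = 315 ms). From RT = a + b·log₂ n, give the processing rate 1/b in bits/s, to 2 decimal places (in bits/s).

Choice component = 531 − 315 = 216 ms over log₂(9) = 3.1699 bits.
b = 216 / 3.1699 = 68.140 ms/bit, so 1/b = 14.676 bits/s.

14.68 bits/s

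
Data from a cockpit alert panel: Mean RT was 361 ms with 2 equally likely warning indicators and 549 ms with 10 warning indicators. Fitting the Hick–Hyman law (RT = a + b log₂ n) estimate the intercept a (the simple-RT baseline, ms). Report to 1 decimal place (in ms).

280.0 ms

Slope: b = (549 − 361) / (log₂ 10 − log₂ 2) = 188/2.3219 = 80.967 ms/bit.
a = RT₁ − b·log₂ n₁ = 361 − 80.967 × 1 = 280.033 ms.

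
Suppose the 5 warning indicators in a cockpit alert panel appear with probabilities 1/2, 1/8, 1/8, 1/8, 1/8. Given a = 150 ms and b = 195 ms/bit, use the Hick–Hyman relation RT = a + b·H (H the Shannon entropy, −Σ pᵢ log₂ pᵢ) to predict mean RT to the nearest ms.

H = −Σ pᵢ log₂ pᵢ = 0.5·1 + 0.125·3 + 0.125·3 + 0.125·3 + 0.125·3 = 2.000 bits.
RT = 150 + 195 × 2.000 = 540.00 ms.

540 ms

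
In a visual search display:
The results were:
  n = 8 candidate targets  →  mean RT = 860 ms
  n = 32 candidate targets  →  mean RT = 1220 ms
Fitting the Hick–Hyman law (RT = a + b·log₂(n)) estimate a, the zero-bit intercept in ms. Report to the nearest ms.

320 ms

b = (RT₂ − RT₁)/(log₂ n₂ − log₂ n₁) = (1220 − 860)/(5 − 3) = 180 ms/bit.
Intercept: a = 860 − 180·log₂(8) = 320.000 ms.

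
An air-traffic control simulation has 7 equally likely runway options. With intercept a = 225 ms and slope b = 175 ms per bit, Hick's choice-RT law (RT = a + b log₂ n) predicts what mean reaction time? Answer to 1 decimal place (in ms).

716.3 ms

log₂(7) = 2.8074 bits, so RT = 225 + 175 × 2.8074 ≈ 716.287 ms.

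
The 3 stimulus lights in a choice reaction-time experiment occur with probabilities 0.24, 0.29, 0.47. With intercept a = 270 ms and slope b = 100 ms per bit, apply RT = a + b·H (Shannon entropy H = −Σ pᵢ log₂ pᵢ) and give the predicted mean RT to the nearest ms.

422 ms

Entropy contributions −pᵢ log₂ pᵢ: 0.4941, 0.5179, 0.5120; sum H = 1.5240 bits.
RT = a + bH = 270 + 100·1.5240 = 422.40 ms.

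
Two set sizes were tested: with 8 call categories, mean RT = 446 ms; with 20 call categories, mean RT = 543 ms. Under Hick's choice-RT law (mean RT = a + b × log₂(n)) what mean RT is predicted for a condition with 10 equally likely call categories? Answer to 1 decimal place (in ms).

RT is linear in log₂ n, so two points fix the line:
  b = (543 − 446) / (log₂ 20 − log₂ 8) = 97 / (4.3219 − 3) = 73.378 ms/bit
  a = 446 − 73.378 × 3 = 225.867 ms
Then RT(10) = 225.867 + 73.378 × log₂ 10 = 225.867 + 73.378 × 3.3219 ≈ 469.622 ms.

469.6 ms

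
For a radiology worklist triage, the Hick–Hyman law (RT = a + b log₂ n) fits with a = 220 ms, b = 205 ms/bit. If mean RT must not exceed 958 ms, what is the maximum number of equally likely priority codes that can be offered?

12

Information budget: (958 − 220)/205 = 3.6000 bits, so n ≤ 2^3.6000 = 12.126 → at most 12.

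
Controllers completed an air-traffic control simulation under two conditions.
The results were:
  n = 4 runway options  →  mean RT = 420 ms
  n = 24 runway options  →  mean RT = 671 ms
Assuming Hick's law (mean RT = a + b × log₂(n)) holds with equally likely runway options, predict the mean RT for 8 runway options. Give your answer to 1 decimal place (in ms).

With log₂ n on the abscissa the relation is linear; from the two conditions:
  b = (671 − 420) / (log₂ 24 − log₂ 4) = 251 / (4.5850 − 2) = 97.100 ms/bit
  a = 420 − 97.100 × 2 = 225.800 ms
Then RT(8) = 225.800 + 97.100 × log₂ 8 = 225.800 + 97.100 × 3 ≈ 517.100 ms.

517.1 ms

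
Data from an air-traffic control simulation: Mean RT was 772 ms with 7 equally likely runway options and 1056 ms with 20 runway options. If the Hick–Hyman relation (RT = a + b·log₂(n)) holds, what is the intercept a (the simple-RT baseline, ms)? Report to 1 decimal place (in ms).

The slope on a log₂ axis is (1056 − 772) / (4.3219 − 2.8074) = 187.512 ms/bit.
Intercept: a = 772 − 187.512·log₂(7) = 245.588 ms.

245.6 ms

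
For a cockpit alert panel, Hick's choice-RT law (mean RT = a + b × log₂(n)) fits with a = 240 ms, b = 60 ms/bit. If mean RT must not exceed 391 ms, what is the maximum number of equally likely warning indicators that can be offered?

60·log₂ n ≤ 391 − 240 = 151, giving log₂ n ≤ 2.5167 and n ≤ 5.723. The largest whole number is 5.

5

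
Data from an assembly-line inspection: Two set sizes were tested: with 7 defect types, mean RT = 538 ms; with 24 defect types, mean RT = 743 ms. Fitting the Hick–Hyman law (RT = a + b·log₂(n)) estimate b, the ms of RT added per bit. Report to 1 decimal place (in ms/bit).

The slope on a log₂ axis is (743 − 538) / (4.5850 − 2.8074) = 115.324 ms/bit.

115.3 ms/bit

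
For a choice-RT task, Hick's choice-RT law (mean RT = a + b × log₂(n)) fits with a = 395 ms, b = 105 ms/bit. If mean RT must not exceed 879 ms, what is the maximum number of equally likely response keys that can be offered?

Information budget: (879 − 395)/105 = 4.6095 bits, so n ≤ 2^4.6095 = 24.412 → at most 24.

24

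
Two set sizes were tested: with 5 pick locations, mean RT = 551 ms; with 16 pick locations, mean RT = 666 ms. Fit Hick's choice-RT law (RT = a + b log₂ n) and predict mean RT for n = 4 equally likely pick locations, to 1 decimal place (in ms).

RT is linear in log₂ n, so two points fix the line:
  b = (666 − 551) / (log₂ 16 − log₂ 5) = 115 / (4 − 2.3219) = 68.531 ms/bit
  a = 551 − 68.531 × 2.3219 = 391.876 ms
Then RT(4) = 391.876 + 68.531 × log₂ 4 = 391.876 + 68.531 × 2 ≈ 528.938 ms.

528.9 ms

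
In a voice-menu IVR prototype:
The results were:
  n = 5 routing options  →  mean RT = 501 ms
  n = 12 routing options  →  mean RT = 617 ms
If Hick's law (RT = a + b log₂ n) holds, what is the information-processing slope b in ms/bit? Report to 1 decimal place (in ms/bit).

b = (RT₂ − RT₁)/(log₂ n₂ − log₂ n₁) = (617 − 501)/(3.5850 − 2.3219) = 91.842 ms/bit.

91.8 ms/bit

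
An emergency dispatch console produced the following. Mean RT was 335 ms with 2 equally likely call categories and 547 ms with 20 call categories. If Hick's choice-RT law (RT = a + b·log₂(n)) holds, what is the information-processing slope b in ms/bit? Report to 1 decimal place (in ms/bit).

63.8 ms/bit

b = (RT₂ − RT₁)/(log₂ n₂ − log₂ n₁) = (547 − 335)/(4.3219 − 1) = 63.818 ms/bit.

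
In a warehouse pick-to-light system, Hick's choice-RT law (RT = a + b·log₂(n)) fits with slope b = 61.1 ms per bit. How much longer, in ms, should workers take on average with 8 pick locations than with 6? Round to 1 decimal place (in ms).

ΔRT = (a + b log₂ n₂) − (a + b log₂ n₁) = b·(log₂ n₂ − log₂ n₁).
log₂(8) − log₂(6) = 3 − 2.5850 = 0.4150.
ΔRT = 61.1 × 0.4150 = 25.359 ms.

25.4 ms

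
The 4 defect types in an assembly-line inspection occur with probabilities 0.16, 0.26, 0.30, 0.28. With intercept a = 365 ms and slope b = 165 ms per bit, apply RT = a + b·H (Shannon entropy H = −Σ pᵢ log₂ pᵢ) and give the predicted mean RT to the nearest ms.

H = 0.16·log₂(1/0.16) + 0.26·log₂(1/0.26) + 0.30·log₂(1/0.30) + 0.28·log₂(1/0.28) = 1.9636 bits.
RT = 365 + 165 × 1.9636 = 689.00 ms.

689 ms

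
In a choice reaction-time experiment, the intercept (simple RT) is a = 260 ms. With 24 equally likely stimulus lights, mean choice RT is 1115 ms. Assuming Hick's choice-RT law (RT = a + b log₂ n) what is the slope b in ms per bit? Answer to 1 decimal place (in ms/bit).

b = (1115 − 260) / log₂(24) = 855 / 4.5850 = 186.479 ms/bit.

186.5 ms/bit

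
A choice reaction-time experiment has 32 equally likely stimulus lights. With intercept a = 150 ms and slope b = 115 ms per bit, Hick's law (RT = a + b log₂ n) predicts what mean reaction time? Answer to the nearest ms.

log₂(32) = 5 bits, so RT = 150 + 115 × 5 ≈ 725.000 ms.

725 ms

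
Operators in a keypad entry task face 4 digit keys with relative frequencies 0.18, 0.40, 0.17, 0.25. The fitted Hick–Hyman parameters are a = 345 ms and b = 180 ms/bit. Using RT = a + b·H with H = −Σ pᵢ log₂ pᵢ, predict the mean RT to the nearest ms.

689 ms

Entropy contributions −pᵢ log₂ pᵢ: 0.4453, 0.5288, 0.4346, 0.5000; sum H = 1.9087 bits.
RT = a + bH = 345 + 180·1.9087 = 688.56 ms.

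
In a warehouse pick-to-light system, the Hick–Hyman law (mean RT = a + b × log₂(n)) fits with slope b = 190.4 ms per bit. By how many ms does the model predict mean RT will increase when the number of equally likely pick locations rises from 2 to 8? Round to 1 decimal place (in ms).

ΔRT = (a + b log₂ n₂) − (a + b log₂ n₁) = b·(log₂ n₂ − log₂ n₁).
log₂(8) − log₂(2) = log₂(8/2) = log₂(4) = 2.
ΔRT = 190.4 × 2.0000 = 380.800 ms.

380.8 ms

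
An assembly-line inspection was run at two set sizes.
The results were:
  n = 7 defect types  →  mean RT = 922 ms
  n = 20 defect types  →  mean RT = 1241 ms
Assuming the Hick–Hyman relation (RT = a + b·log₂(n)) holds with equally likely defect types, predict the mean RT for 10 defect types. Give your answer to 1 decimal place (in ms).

1030.4 ms

Solve the two-equation system in a and b:
  b = (1241 − 922) / (log₂ 20 − log₂ 7) = 319 / (4.3219 − 2.8074) = 210.620 ms/bit
  a = 922 − 210.620 × 2.8074 = 330.714 ms
Then RT(10) = 330.714 + 210.620 × log₂ 10 = 330.714 + 210.620 × 3.3219 ≈ 1030.380 ms.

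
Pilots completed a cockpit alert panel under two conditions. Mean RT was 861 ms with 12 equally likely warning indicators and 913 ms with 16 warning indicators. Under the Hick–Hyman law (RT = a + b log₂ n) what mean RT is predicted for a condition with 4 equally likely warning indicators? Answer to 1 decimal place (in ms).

Solve the two-equation system in a and b:
  b = (913 − 861) / (log₂ 16 − log₂ 12) = 52 / (4 − 3.5850) = 125.290 ms/bit
  a = 861 − 125.290 × 3.5850 = 411.840 ms
Then RT(4) = 411.840 + 125.290 × log₂ 4 = 411.840 + 125.290 × 2 ≈ 662.420 ms.

662.4 ms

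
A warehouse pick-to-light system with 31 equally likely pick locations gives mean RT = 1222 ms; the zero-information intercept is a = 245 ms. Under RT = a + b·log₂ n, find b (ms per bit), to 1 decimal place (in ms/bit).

197.2 ms/bit

31 alternatives carry log₂ 31 = 4.9542 bits; the choice cost is 1222 − 245 = 977 ms, so b = 977/4.9542 = 197.207 ms/bit.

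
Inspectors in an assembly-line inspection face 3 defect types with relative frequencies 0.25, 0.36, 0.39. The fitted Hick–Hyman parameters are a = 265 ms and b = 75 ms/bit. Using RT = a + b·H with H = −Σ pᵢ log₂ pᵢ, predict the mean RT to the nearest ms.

H = 0.25·log₂(1/0.25) + 0.36·log₂(1/0.36) + 0.39·log₂(1/0.39) = 1.5604 bits.
RT = 265 + 75 × 1.5604 = 382.03 ms.

382 ms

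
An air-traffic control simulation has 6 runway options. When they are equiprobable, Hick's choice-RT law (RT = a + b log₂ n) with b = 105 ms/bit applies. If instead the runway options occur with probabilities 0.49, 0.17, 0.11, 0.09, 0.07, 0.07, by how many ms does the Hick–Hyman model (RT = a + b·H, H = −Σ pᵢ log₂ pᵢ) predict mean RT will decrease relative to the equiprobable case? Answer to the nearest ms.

Equiprobable entropy H₀ = log₂ 6 = 2.5850 bits.
Skewed entropy H = −Σ pᵢ log₂ pᵢ = 2.1389 bits.
ΔRT = b·(H₀ − H) = 105 × 0.4460 = 46.83 ms.

47 ms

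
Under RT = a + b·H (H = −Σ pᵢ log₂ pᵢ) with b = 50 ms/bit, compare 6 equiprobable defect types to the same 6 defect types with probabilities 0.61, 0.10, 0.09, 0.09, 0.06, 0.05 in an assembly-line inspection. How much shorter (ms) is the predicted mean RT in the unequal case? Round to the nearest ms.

The RT saving is b·ΔH. Equiprobable H₀ = log₂(6) = 2.5850 bits; with the given probabilities H = 1.8521 bits.
b·(H₀ − H) = 50 × (2.5850 − 1.8521) = 36.64 ms.

37 ms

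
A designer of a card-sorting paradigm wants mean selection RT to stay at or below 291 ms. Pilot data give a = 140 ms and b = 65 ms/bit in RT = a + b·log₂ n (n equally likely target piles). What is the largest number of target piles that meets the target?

5

Set 140 + 65·log₂ n ≤ 291 → log₂ n ≤ (291 − 140)/65 = 2.3231.
So n ≤ 2^2.3231 = 5.004; the largest integer n is 5.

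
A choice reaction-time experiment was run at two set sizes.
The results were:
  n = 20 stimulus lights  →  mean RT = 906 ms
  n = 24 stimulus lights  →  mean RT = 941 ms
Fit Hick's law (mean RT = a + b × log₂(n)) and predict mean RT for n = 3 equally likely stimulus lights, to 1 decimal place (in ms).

541.8 ms

RT is linear in log₂ n, so two points fix the line:
  b = (941 − 906) / (log₂ 24 − log₂ 20) = 35 / (4.5850 − 4.3219) = 133.062 ms/bit
  a = 906 − 133.062 × 4.3219 = 330.914 ms
Then RT(3) = 330.914 + 133.062 × log₂ 3 = 330.914 + 133.062 × 1.5850 ≈ 541.813 ms.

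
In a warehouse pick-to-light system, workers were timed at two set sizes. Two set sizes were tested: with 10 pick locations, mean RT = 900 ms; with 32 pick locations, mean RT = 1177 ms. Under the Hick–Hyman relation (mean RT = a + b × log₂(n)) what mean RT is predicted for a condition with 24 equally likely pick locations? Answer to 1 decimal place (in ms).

1108.5 ms

With log₂ n on the abscissa the relation is linear; from the two conditions:
  b = (1177 − 900) / (log₂ 32 − log₂ 10) = 277 / (5 − 3.3219) = 165.070 ms/bit
  a = 900 − 165.070 × 3.3219 = 351.648 ms
Then RT(24) = 351.648 + 165.070 × log₂ 24 = 351.648 + 165.070 × 4.5850 ≈ 1108.490 ms.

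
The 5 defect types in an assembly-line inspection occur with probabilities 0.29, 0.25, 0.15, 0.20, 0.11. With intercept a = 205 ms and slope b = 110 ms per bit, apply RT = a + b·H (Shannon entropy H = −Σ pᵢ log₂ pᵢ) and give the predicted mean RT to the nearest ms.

H = 0.29·log₂(1/0.29) + 0.25·log₂(1/0.25) + 0.15·log₂(1/0.15) + 0.20·log₂(1/0.20) + 0.11·log₂(1/0.11) = 2.2431 bits.
RT = 205 + 110 × 2.2431 = 451.74 ms.

452 ms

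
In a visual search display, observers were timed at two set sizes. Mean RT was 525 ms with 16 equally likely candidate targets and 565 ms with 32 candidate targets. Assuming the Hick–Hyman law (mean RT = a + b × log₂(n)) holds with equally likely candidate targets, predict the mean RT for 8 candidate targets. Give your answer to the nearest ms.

485 ms

With log₂ n on the abscissa the relation is linear; from the two conditions:
  b = (565 − 525) / (log₂ 32 − log₂ 16) = 40 / (5 − 4) = 40 ms/bit
  a = 525 − 40 × 4 = 365 ms
Then RT(8) = 365 + 40 × log₂ 8 = 365 + 40 × 3 ≈ 485.000 ms.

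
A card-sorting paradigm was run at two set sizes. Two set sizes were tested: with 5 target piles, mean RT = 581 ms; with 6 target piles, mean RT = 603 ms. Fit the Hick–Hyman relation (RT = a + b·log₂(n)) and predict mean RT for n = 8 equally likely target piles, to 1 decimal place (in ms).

637.7 ms

Fit slope and intercept:
  b = (603 − 581) / (log₂ 6 − log₂ 5) = 22 / (2.5850 − 2.3219) = 83.639 ms/bit
  a = 581 − 83.639 × 2.3219 = 386.796 ms
Then RT(8) = 386.796 + 83.639 × log₂ 8 = 386.796 + 83.639 × 3 ≈ 637.713 ms.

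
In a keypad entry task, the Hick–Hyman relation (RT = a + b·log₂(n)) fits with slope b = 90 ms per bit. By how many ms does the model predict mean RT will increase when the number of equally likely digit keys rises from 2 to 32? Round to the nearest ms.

360 ms

Only the slope matters, since a is common to both: ΔRT = b·log₂(n₂/n₁).
log₂(32) − log₂(2) = log₂(32/2) = log₂(16) = 4.
ΔRT = 90 × 4.0000 = 360.000 ms.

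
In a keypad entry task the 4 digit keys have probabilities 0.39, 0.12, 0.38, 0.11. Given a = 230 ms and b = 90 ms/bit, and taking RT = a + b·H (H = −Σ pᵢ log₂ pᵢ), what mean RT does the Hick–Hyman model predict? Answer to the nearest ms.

H = 0.39·log₂(1/0.39) + 0.12·log₂(1/0.12) + 0.38·log₂(1/0.38) + 0.11·log₂(1/0.11) = 1.7776 bits.
RT = 230 + 90 × 1.7776 = 389.98 ms.

390 ms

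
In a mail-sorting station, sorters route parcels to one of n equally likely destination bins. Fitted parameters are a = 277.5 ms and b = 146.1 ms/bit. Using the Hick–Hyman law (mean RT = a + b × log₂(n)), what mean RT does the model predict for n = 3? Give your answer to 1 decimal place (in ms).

log₂(3) = 1.5850 bits, so RT = 277.5 + 146.1 × 1.5850 ≈ 509.063 ms.

509.1 ms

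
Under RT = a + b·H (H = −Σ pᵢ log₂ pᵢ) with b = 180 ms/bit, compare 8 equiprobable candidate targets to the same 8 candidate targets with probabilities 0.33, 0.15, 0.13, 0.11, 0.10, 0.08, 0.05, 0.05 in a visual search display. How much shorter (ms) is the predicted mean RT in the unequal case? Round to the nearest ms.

The RT saving is b·ΔH. Equiprobable H₀ = log₂(8) = 3.0000 bits; with the given probabilities H = 2.7272 bits.
b·(H₀ − H) = 180 × (3.0000 − 2.7272) = 49.11 ms.

49 ms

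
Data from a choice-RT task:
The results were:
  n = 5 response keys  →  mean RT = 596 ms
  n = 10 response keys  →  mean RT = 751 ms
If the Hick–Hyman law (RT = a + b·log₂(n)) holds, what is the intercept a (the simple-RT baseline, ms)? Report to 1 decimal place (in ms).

Slope: b = (751 − 596) / (log₂ 10 − log₂ 5) = 155/1.0000 = 155.000 ms/bit.
Intercept: a = 596 − 155.000·log₂(5) = 236.101 ms.

236.1 ms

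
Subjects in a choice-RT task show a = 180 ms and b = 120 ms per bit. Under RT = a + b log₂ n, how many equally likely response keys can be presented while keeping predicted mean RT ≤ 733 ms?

Set 180 + 120·log₂ n ≤ 733 → log₂ n ≤ (733 − 180)/120 = 4.6083.
So n ≤ 2^4.6083 = 24.392; the largest integer n is 24.

24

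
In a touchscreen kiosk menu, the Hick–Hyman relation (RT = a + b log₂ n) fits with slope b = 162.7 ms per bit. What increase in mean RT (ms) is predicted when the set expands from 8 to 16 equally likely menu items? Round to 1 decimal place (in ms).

162.7 ms

Only the slope matters, since a is common to both: ΔRT = b·log₂(n₂/n₁).
log₂(16) − log₂(8) = log₂(16/8) = log₂(2) = 1.
ΔRT = 162.7 × 1.0000 = 162.700 ms.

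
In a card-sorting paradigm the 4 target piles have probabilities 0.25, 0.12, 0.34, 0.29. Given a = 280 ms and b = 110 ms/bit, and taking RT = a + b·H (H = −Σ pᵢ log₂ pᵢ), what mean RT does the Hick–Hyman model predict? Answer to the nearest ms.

491 ms

H = 0.25·log₂(1/0.25) + 0.12·log₂(1/0.12) + 0.34·log₂(1/0.34) + 0.29·log₂(1/0.29) = 1.9141 bits.
RT = 280 + 110 × 1.9141 = 490.56 ms.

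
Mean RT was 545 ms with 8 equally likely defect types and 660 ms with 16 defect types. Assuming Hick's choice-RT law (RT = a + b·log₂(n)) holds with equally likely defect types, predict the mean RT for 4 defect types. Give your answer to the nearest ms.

Solve the two-equation system in a and b:
  b = (660 − 545) / (log₂ 16 − log₂ 8) = 115 / (4 − 3) = 115 ms/bit
  a = 545 − 115 × 3 = 200 ms
Then RT(4) = 200 + 115 × log₂ 4 = 200 + 115 × 2 ≈ 430.000 ms.

430 ms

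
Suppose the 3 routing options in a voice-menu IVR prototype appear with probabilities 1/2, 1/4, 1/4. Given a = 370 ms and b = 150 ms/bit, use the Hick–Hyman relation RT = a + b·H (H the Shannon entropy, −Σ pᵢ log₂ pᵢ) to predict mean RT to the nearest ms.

H = −Σ pᵢ log₂ pᵢ = 0.5·1 + 0.25·2 + 0.25·2 = 1.500 bits.
RT = 370 + 150 × 1.500 = 595.00 ms.

595 ms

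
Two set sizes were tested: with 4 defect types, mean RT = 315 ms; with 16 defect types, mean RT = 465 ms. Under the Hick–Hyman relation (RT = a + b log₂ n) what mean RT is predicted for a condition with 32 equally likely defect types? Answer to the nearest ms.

540 ms

Solve the two-equation system in a and b:
  b = (465 − 315) / (log₂ 16 − log₂ 4) = 150 / (4 − 2) = 75 ms/bit
  a = 315 − 75 × 2 = 165 ms
Then RT(32) = 165 + 75 × log₂ 32 = 165 + 75 × 5 ≈ 540.000 ms.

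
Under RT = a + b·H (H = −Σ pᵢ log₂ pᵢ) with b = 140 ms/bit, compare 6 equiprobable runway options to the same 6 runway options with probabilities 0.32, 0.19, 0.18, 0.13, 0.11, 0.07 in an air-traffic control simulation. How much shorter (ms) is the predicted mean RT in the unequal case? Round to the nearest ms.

22 ms

The RT saving is b·ΔH. Equiprobable H₀ = log₂(6) = 2.5850 bits; with the given probabilities H = 2.4281 bits.
b·(H₀ − H) = 140 × (2.5850 − 2.4281) = 21.97 ms.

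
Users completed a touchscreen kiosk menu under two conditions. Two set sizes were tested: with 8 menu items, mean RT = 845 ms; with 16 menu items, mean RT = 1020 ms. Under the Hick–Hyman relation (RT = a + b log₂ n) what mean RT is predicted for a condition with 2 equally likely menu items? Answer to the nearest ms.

RT is linear in log₂ n, so two points fix the line:
  b = (1020 − 845) / (log₂ 16 − log₂ 8) = 175 / (4 − 3) = 175 ms/bit
  a = 845 − 175 × 3 = 320 ms
Then RT(2) = 320 + 175 × log₂ 2 = 320 + 175 × 1 ≈ 495.000 ms.

495 ms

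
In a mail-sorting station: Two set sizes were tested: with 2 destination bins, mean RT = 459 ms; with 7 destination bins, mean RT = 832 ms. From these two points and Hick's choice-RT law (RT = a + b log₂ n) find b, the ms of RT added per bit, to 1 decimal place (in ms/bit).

b = (RT₂ − RT₁)/(log₂ n₂ − log₂ n₁) = (832 − 459)/(2.8074 − 1) = 206.379 ms/bit.

206.4 ms/bit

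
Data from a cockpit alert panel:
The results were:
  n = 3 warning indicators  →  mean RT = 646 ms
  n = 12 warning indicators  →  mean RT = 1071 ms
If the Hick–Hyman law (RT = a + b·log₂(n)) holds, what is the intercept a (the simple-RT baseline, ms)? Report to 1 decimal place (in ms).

309.2 ms

b = (RT₂ − RT₁)/(log₂ n₂ − log₂ n₁) = (1071 − 646)/(3.5850 − 1.5850) = 212.500 ms/bit.
Intercept: a = 646 − 212.500·log₂(3) = 309.195 ms.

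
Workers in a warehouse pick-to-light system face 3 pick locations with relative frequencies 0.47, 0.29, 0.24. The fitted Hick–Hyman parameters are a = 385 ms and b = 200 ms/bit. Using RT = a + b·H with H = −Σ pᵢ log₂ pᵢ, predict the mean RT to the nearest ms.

H = 0.47·log₂(1/0.47) + 0.29·log₂(1/0.29) + 0.24·log₂(1/0.24) = 1.5240 bits.
RT = 385 + 200 × 1.5240 = 689.80 ms.

690 ms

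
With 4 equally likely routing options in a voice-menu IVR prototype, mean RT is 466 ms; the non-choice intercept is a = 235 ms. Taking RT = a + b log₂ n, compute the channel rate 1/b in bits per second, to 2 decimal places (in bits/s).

8.66 bits/s

b = (466 − 235)/log₂ 4 = 231/2 = 115.500 ms per bit = 0.11550 s/bit; the reciprocal is 8.658 bits/s.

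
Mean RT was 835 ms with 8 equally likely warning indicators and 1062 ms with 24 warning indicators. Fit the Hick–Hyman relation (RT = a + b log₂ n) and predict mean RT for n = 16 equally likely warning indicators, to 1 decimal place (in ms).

978.2 ms

Fit slope and intercept:
  b = (1062 − 835) / (log₂ 24 − log₂ 8) = 227 / (4.5850 − 3) = 143.221 ms/bit
  a = 835 − 143.221 × 3 = 405.337 ms
Then RT(16) = 405.337 + 143.221 × log₂ 16 = 405.337 + 143.221 × 4 ≈ 978.221 ms.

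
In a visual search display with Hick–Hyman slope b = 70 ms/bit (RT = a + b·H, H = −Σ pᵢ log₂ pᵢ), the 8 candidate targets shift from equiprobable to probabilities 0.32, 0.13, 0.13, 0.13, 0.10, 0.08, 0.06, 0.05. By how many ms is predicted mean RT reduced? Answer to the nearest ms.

17 ms

The RT saving is b·ΔH. Equiprobable H₀ = log₂(8) = 3.0000 bits; with the given probabilities H = 2.7573 bits.
b·(H₀ − H) = 70 × (3.0000 − 2.7573) = 16.99 ms.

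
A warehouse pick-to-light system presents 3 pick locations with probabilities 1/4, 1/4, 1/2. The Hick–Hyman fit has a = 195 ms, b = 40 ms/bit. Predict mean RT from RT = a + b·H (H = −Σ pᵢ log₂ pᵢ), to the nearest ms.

Each term −pᵢ log₂ pᵢ: 0.25·2 + 0.25·2 + 0.5·1; summed, H = 1.500 bits.
Mean RT = a + bH = 195 + 40·1.500 = 255.00 ms.

255 ms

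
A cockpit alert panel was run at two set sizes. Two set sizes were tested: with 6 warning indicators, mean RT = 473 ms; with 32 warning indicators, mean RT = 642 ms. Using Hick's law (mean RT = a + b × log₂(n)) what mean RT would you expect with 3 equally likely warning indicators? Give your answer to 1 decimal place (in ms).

With log₂ n on the abscissa the relation is linear; from the two conditions:
  b = (642 − 473) / (log₂ 32 − log₂ 6) = 169 / (5 − 2.5850) = 69.978 ms/bit
  a = 473 − 69.978 × 2.5850 = 292.109 ms
Then RT(3) = 292.109 + 69.978 × log₂ 3 = 292.109 + 69.978 × 1.5850 ≈ 403.022 ms.

403.0 ms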